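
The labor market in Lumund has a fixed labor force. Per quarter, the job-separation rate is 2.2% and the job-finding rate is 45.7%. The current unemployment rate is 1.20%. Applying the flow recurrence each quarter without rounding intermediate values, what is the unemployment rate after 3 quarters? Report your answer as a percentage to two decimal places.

With a fixed labor force, u_{t+1} = u_t + s·(1−u_t) − f·u_t = u_t·(1−s−f) + s.
Here 1−s−f = 0.521 and s = 0.022.
u_1 = 0.012000 × 0.521 + 0.022 = 0.028252.
u_2 = 0.028252 × 0.521 + 0.022 = 0.036719.
u_3 = 0.036719 × 0.521 + 0.022 = 0.041131.

Unemployment rate after three quarters ≈ 4.11%.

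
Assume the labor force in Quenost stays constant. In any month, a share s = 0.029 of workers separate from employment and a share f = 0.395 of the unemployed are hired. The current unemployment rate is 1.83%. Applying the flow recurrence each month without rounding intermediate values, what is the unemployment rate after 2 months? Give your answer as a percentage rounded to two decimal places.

With a fixed labor force, u_{t+1} = u_t + s·(1−u_t) − f·u_t = u_t·(1−s−f) + s.
Here 1−s−f = 0.576 and s = 0.029.
u_1 = 0.018300 × 0.576 + 0.029 = 0.039541.
u_2 = 0.039541 × 0.576 + 0.029 = 0.051776.

Unemployment rate after two months ≈ 5.18%.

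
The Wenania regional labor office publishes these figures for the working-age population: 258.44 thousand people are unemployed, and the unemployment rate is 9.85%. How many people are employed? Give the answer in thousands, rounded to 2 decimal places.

Labor force = U / u = 258.44 / 0.0985 ≈ 2,623.76 thousand.
Employed = labor force − unemployed = 2,623.76 − 258.44 = 2,365.32 thousand.

About 2,365.32 thousand are employed.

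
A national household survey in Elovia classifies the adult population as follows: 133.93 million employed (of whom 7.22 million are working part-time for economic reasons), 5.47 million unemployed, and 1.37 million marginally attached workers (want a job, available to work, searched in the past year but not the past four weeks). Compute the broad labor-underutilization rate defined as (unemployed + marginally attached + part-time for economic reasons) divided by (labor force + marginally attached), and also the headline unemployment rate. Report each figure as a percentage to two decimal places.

Labor force = 133.93 + 5.47 = 139.40 million.
Numerator = 5.47 + 1.37 + 7.22 = 14.06 million.
Denominator = 139.40 + 1.37 = 140.77 million.
Broad rate = 14.06 / 140.77 = 9.99%.
Headline unemployment rate = 5.47 / 139.40 = 3.92%.

Broad underutilization rate ≈ 9.99%; headline unemployment rate ≈ 3.92%.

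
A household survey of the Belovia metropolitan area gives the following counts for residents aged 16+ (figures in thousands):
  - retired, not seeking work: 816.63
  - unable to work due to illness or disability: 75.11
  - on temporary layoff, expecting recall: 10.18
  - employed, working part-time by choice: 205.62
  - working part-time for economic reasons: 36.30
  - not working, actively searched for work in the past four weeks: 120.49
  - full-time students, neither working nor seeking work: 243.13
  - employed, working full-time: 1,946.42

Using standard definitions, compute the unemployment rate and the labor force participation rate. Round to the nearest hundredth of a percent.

Employed = 205.62 + 36.30 + 1,946.42 = 2,188.34 thousand (anyone who worked, including part-time for economic reasons, counts as employed).
Unemployed = 10.18 + 120.49 = 130.67 thousand (jobless and actively searching, or on temporary layoff).
Labor force = 2,188.34 + 130.67 = 2,319.01 thousand.
Not in labor force = 816.63 + 75.11 + 243.13 = 1,134.87 thousand (those not working and not actively searching are outside the labor force).
Civilian working-age population = 2,319.01 + 1,134.87 = 3,453.88 thousand.
Unemployment rate = 130.67 / 2,319.01 = 5.63%.
Labor force participation rate = 2,319.01 / 3,453.88 = 67.14%.

Unemployment rate ≈ 5.63%; labor force participation rate ≈ 67.14%.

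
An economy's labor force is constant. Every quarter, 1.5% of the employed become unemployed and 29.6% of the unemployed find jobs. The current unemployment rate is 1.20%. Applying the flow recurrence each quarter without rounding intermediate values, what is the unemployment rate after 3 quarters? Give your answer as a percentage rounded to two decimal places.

Unemployment rate after three quarters ≈ 3.64%.

With a fixed labor force, u_{t+1} = u_t + s·(1−u_t) − f·u_t = u_t·(1−s−f) + s.
Here 1−s−f = 0.689 and s = 0.015.
u_1 = 0.012000 × 0.689 + 0.015 = 0.023268.
u_2 = 0.023268 × 0.689 + 0.015 = 0.031032.
u_3 = 0.031032 × 0.689 + 0.015 = 0.036381.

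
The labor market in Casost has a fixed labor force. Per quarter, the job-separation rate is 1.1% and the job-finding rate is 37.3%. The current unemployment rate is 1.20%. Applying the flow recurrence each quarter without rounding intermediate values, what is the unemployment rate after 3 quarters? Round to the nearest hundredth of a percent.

With a fixed labor force, u_{t+1} = u_t + s·(1−u_t) − f·u_t = u_t·(1−s−f) + s.
Here 1−s−f = 0.616 and s = 0.011.
u_1 = 0.012000 × 0.616 + 0.011 = 0.018392.
u_2 = 0.018392 × 0.616 + 0.011 = 0.022329.
u_3 = 0.022329 × 0.616 + 0.011 = 0.024755.

Unemployment rate after three quarters ≈ 2.48%.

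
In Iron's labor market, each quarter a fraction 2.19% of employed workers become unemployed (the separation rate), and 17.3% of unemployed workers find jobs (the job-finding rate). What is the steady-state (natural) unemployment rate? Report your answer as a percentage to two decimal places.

Steady-state unemployment rate ≈ 11.24%.

At steady state the flows balance: s·E = f·U, so U/(E+U) = s/(s+f).
u* = 2.19 / (2.19 + 17.3) = 2.19 / 19.49 = 11.24%.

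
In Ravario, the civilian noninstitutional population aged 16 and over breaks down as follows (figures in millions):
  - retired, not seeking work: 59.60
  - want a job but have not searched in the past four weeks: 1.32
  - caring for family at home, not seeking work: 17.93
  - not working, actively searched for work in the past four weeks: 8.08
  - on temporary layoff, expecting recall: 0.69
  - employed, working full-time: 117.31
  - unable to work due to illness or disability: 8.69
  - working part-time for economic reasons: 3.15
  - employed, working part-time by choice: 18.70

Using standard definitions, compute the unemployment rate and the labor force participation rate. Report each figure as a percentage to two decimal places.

Unemployment rate ≈ 5.93%; labor force participation rate ≈ 62.82%.

Employed = 117.31 + 3.15 + 18.70 = 139.16 million (anyone who worked, including part-time for economic reasons, counts as employed).
Unemployed = 8.08 + 0.69 = 8.77 million (jobless and actively searching, or on temporary layoff).
Labor force = 139.16 + 8.77 = 147.93 million.
Not in labor force = 59.60 + 1.32 + 17.93 + 8.69 = 87.54 million (those not working and not actively searching are outside the labor force — including those who want a job but have given up searching).
Civilian working-age population = 147.93 + 87.54 = 235.47 million.
Unemployment rate = 8.77 / 147.93 = 5.93%.
Labor force participation rate = 147.93 / 235.47 = 62.82%.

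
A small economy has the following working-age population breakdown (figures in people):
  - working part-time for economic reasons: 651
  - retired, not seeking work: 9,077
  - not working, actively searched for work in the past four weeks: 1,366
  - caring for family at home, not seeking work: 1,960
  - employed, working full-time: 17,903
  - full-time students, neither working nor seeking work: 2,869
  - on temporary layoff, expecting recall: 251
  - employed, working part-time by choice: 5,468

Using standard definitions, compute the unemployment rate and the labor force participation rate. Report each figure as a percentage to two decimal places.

Employed = 651 + 17,903 + 5,468 = 24,022 (anyone who worked, including part-time for economic reasons, counts as employed).
Unemployed = 1,366 + 251 = 1,617 (jobless and actively searching, or on temporary layoff).
Labor force = 24,022 + 1,617 = 25,639.
Not in labor force = 9,077 + 1,960 + 2,869 = 13,906 (those not working and not actively searching are outside the labor force).
Civilian working-age population = 25,639 + 13,906 = 39,545.
Unemployment rate = 1,617 / 25,639 = 6.31%.
Labor force participation rate = 25,639 / 39,545 = 64.83%.

Unemployment rate ≈ 6.31%; labor force participation rate ≈ 64.83%.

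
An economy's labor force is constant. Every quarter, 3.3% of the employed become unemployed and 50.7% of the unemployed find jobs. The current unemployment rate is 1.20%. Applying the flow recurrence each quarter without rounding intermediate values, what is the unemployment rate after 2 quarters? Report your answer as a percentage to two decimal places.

With a fixed labor force, u_{t+1} = u_t + s·(1−u_t) − f·u_t = u_t·(1−s−f) + s.
Here 1−s−f = 0.460 and s = 0.033.
u_1 = 0.012000 × 0.460 + 0.033 = 0.038520.
u_2 = 0.038520 × 0.460 + 0.033 = 0.050719.

Unemployment rate after two quarters ≈ 5.07%.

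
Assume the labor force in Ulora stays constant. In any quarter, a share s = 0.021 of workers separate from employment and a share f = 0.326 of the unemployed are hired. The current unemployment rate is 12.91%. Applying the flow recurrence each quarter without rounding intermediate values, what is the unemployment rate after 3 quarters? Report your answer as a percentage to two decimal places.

With a fixed labor force, u_{t+1} = u_t + s·(1−u_t) − f·u_t = u_t·(1−s−f) + s.
Here 1−s−f = 0.653 and s = 0.021.
u_1 = 0.129100 × 0.653 + 0.021 = 0.105302.
u_2 = 0.105302 × 0.653 + 0.021 = 0.089762.
u_3 = 0.089762 × 0.653 + 0.021 = 0.079615.

Unemployment rate after three quarters ≈ 7.96%.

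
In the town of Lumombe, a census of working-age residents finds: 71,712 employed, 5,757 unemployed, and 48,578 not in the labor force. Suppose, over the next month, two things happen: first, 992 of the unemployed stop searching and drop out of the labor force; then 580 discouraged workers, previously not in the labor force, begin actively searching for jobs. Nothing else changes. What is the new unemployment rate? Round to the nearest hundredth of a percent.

Initially, labor force = 71,712 + 5,757 = 77,469, so u = 5,757/77,469 = 7.43%.
After the first change, unemployed and labor force both fall by 992 → E = 71,712, U = 4,765, labor force = 76,477.
After the second change, unemployed and labor force both rise by 580 → E = 71,712, U = 5,345, labor force = 77,057.
New unemployment rate = 5,345 / 77,057 = 6.94%.

New unemployment rate ≈ 6.94%.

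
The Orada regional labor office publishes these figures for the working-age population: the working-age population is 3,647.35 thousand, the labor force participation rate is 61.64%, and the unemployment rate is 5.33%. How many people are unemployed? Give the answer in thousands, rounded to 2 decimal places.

Labor force = 0.6164 × 3,647.35 = 2,248.23 thousand.
Unemployed = 0.0533 × 2,248.23 ≈ 119.83 thousand.

About 119.83 thousand are unemployed.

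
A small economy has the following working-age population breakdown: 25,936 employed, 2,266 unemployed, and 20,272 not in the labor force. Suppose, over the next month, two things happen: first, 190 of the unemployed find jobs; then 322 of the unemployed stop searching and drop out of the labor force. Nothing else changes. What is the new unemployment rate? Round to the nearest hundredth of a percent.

Initially, labor force = 25,936 + 2,266 = 28,202, so u = 2,266/28,202 = 8.03%.
After the first change, unemployed falls and employed rises by 190; labor force unchanged → E = 26,126, U = 2,076, labor force = 28,202.
After the second change, unemployed and labor force both fall by 322 → E = 26,126, U = 1,754, labor force = 27,880.
New unemployment rate = 1,754 / 27,880 = 6.29%.

New unemployment rate ≈ 6.29%.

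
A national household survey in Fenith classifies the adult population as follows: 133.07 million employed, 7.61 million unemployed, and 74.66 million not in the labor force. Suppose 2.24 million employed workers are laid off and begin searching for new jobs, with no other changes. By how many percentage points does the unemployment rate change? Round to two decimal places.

Initially, labor force = 133.07 + 7.61 = 140.68 million, so u = 7.61/140.68 = 5.41%.
After the change, employed falls and unemployed rises by 2.24; labor force unchanged → E = 130.83, U = 9.85, labor force = 140.68 million.
New unemployment rate = 9.85 / 140.68 = 7.00%.
Change = 7.00% − 5.41% = +1.59 percentage points.

The unemployment rate changes by +1.59 percentage points.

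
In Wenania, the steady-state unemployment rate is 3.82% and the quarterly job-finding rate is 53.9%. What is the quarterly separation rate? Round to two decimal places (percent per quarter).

From u* = s/(s+f): s = u·f/(1−u).
s = 0.0382 × 53.9 / (1 − 0.0382) = 2.0590 / 0.9618 ≈ 2.14% per quarter.

Separation rate ≈ 2.14% per quarter.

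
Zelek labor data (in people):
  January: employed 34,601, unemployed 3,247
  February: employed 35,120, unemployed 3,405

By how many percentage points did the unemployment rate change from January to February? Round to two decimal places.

The unemployment rate changed by +0.26 percentage points.

January: labor force = 34,601 + 3,247 = 37,848; u = 3,247/37,848 = 8.58%.
February: labor force = 35,120 + 3,405 = 38,525; u = 3,405/38,525 = 8.84%.
Change = 8.84% − 8.58% = +0.26 pp.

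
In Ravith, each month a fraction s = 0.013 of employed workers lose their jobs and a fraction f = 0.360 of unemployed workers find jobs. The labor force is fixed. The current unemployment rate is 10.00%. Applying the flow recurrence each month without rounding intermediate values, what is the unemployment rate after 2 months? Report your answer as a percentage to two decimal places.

With a fixed labor force, u_{t+1} = u_t + s·(1−u_t) − f·u_t = u_t·(1−s−f) + s.
Here 1−s−f = 0.627 and s = 0.013.
u_1 = 0.100000 × 0.627 + 0.013 = 0.075700.
u_2 = 0.075700 × 0.627 + 0.013 = 0.060464.

Unemployment rate after two months ≈ 6.05%.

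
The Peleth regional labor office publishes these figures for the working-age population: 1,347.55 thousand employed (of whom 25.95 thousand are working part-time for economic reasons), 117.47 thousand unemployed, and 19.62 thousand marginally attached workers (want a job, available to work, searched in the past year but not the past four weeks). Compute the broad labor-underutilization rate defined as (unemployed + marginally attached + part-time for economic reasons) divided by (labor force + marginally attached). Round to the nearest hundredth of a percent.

Broad underutilization rate ≈ 10.98%.

Labor force = 1,347.55 + 117.47 = 1,465.02 thousand.
Numerator = 117.47 + 19.62 + 25.95 = 163.04 thousand.
Denominator = 1,465.02 + 19.62 = 1,484.64 thousand.
Broad rate = 163.04 / 1,484.64 = 10.98%.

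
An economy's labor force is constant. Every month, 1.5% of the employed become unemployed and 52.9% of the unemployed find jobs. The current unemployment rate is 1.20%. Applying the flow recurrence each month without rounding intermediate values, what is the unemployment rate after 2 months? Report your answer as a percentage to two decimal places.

With a fixed labor force, u_{t+1} = u_t + s·(1−u_t) − f·u_t = u_t·(1−s−f) + s.
Here 1−s−f = 0.456 and s = 0.015.
u_1 = 0.012000 × 0.456 + 0.015 = 0.020472.
u_2 = 0.020472 × 0.456 + 0.015 = 0.024335.

Unemployment rate after two months ≈ 2.43%.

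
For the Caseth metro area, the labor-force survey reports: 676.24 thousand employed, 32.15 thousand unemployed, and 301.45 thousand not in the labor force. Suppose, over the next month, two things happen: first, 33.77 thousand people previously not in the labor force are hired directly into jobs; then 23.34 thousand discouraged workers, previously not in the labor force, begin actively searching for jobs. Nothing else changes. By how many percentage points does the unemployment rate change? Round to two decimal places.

Initially, labor force = 676.24 + 32.15 = 708.39 thousand, so u = 32.15/708.39 = 4.54%.
After the first change, employed and labor force both rise by 33.77; unemployed unchanged → E = 710.01, U = 32.15, labor force = 742.16 thousand.
After the second change, unemployed and labor force both rise by 23.34 → E = 710.01, U = 55.49, labor force = 765.50 thousand.
New unemployment rate = 55.49 / 765.50 = 7.25%.
Change = 7.25% − 4.54% = +2.71 percentage points.

The unemployment rate changes by +2.71 percentage points.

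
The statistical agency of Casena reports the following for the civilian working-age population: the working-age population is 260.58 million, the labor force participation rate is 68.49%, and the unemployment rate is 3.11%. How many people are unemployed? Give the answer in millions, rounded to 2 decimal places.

About 5.55 million are unemployed.

Labor force = 0.6849 × 260.58 = 178.47 million.
Unemployed = 0.0311 × 178.47 ≈ 5.55 million.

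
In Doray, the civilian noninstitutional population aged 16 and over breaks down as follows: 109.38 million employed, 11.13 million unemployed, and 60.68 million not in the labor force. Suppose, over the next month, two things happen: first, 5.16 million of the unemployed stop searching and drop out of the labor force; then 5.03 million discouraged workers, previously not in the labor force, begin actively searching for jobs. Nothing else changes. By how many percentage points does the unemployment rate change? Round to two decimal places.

Initially, labor force = 109.38 + 11.13 = 120.51 million, so u = 11.13/120.51 = 9.24%.
After the first change, unemployed and labor force both fall by 5.16 → E = 109.38, U = 5.97, labor force = 115.35 million.
After the second change, unemployed and labor force both rise by 5.03 → E = 109.38, U = 11.00, labor force = 120.38 million.
New unemployment rate = 11.00 / 120.38 = 9.14%.
Change = 9.14% − 9.24% = −0.10 percentage points.

The unemployment rate changes by −0.10 percentage points.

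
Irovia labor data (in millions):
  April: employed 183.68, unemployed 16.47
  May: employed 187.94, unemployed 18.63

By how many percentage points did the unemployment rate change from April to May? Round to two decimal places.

April: labor force = 183.68 + 16.47 = 200.15; u = 16.47/200.15 = 8.23%.
May: labor force = 187.94 + 18.63 = 206.57; u = 18.63/206.57 = 9.02%.
Change = 9.02% − 8.23% = +0.79 pp.

The unemployment rate changed by +0.79 percentage points.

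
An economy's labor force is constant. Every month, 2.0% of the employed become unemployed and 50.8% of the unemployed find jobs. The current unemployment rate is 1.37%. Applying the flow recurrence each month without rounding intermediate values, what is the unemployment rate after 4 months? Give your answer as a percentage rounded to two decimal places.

Unemployment rate after four months ≈ 3.67%.

With a fixed labor force, u_{t+1} = u_t + s·(1−u_t) − f·u_t = u_t·(1−s−f) + s.
Here 1−s−f = 0.472 and s = 0.020.
u_1 = 0.013700 × 0.472 + 0.020 = 0.026466.
u_2 = 0.026466 × 0.472 + 0.020 = 0.032492.
u_3 = 0.032492 × 0.472 + 0.020 = 0.035336.
u_4 = 0.035336 × 0.472 + 0.020 = 0.036679.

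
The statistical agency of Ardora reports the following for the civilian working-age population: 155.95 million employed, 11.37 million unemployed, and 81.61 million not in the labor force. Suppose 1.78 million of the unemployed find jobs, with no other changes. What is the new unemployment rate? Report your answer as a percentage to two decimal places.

New unemployment rate ≈ 5.73%.

Initially, labor force = 155.95 + 11.37 = 167.32 million, so u = 11.37/167.32 = 6.80%.
After the change, unemployed falls and employed rises by 1.78; labor force unchanged → E = 157.73, U = 9.59, labor force = 167.32 million.
New unemployment rate = 9.59 / 167.32 = 5.73%.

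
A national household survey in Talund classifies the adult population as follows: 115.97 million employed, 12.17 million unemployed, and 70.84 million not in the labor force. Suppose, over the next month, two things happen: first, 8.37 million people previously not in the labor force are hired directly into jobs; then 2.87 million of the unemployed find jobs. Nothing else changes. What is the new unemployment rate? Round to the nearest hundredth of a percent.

New unemployment rate ≈ 6.81%.

Initially, labor force = 115.97 + 12.17 = 128.14 million, so u = 12.17/128.14 = 9.50%.
After the first change, employed and labor force both rise by 8.37; unemployed unchanged → E = 124.34, U = 12.17, labor force = 136.51 million.
After the second change, unemployed falls and employed rises by 2.87; labor force unchanged → E = 127.21, U = 9.30, labor force = 136.51 million.
New unemployment rate = 9.30 / 136.51 = 6.81%.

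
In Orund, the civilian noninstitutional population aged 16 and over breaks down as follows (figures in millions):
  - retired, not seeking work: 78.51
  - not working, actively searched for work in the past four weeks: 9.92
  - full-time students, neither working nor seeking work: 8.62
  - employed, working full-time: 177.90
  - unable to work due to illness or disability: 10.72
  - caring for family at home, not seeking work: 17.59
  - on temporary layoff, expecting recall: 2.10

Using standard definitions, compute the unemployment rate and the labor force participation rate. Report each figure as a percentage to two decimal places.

Employed = 177.90 million.
Unemployed = 9.92 + 2.10 = 12.02 million (jobless and actively searching, or on temporary layoff).
Labor force = 177.90 + 12.02 = 189.92 million.
Not in labor force = 78.51 + 8.62 + 10.72 + 17.59 = 115.44 million (those not working and not actively searching are outside the labor force).
Civilian working-age population = 189.92 + 115.44 = 305.36 million.
Unemployment rate = 12.02 / 189.92 = 6.33%.
Labor force participation rate = 189.92 / 305.36 = 62.20%.

Unemployment rate ≈ 6.33%; labor force participation rate ≈ 62.20%.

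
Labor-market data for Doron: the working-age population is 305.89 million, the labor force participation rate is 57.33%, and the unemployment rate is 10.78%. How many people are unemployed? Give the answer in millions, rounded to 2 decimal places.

About 18.90 million are unemployed.

Labor force = 0.5733 × 305.89 = 175.37 million.
Unemployed = 0.1078 × 175.37 ≈ 18.90 million.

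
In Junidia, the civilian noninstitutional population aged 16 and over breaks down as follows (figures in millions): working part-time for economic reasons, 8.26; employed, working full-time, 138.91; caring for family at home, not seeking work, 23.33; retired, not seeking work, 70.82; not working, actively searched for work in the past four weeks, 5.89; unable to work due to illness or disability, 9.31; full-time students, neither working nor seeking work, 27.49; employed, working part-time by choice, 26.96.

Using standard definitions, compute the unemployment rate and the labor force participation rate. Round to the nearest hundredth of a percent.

Unemployment rate ≈ 3.27%; labor force participation rate ≈ 57.89%.

Employed = 8.26 + 138.91 + 26.96 = 174.13 million (anyone who worked, including part-time for economic reasons, counts as employed).
Unemployed = 5.89 million.
Labor force = 174.13 + 5.89 = 180.02 million.
Not in labor force = 23.33 + 70.82 + 9.31 + 27.49 = 130.95 million (those not working and not actively searching are outside the labor force).
Civilian working-age population = 180.02 + 130.95 = 310.97 million.
Unemployment rate = 5.89 / 180.02 = 3.27%.
Labor force participation rate = 180.02 / 310.97 = 57.89%.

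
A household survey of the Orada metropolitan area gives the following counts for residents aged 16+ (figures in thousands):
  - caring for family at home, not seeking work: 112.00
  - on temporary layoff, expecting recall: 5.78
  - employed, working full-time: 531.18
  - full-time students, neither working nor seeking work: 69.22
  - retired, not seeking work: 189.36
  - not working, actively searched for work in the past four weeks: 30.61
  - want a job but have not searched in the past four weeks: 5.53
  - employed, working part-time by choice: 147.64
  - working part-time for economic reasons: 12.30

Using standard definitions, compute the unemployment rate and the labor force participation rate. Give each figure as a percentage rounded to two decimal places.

Unemployment rate ≈ 5.00%; labor force participation rate ≈ 65.92%.

Employed = 531.18 + 147.64 + 12.30 = 691.12 thousand (anyone who worked, including part-time for economic reasons, counts as employed).
Unemployed = 5.78 + 30.61 = 36.39 thousand (jobless and actively searching, or on temporary layoff).
Labor force = 691.12 + 36.39 = 727.51 thousand.
Not in labor force = 112.00 + 69.22 + 189.36 + 5.53 = 376.11 thousand (those not working and not actively searching are outside the labor force — including those who want a job but have given up searching).
Civilian working-age population = 727.51 + 376.11 = 1,103.62 thousand.
Unemployment rate = 36.39 / 727.51 = 5.00%.
Labor force participation rate = 727.51 / 1,103.62 = 65.92%.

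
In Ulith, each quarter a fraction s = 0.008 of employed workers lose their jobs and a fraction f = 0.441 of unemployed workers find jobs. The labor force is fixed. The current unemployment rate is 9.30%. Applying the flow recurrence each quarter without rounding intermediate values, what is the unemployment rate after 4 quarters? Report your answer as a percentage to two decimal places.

Unemployment rate after four quarters ≈ 2.47%.

With a fixed labor force, u_{t+1} = u_t + s·(1−u_t) − f·u_t = u_t·(1−s−f) + s.
Here 1−s−f = 0.551 and s = 0.008.
u_1 = 0.093000 × 0.551 + 0.008 = 0.059243.
u_2 = 0.059243 × 0.551 + 0.008 = 0.040643.
u_3 = 0.040643 × 0.551 + 0.008 = 0.030394.
u_4 = 0.030394 × 0.551 + 0.008 = 0.024747.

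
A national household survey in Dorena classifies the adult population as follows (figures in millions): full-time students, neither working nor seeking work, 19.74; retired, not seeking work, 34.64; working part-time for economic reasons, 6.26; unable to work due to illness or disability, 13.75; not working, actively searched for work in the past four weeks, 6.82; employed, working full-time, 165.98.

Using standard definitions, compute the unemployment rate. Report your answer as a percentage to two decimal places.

Unemployment rate ≈ 3.81%.

Employed = 6.26 + 165.98 = 172.24 million (anyone who worked, including part-time for economic reasons, counts as employed).
Unemployed = 6.82 million.
Labor force = 172.24 + 6.82 = 179.06 million.
Unemployment rate = 6.82 / 179.06 = 3.81%.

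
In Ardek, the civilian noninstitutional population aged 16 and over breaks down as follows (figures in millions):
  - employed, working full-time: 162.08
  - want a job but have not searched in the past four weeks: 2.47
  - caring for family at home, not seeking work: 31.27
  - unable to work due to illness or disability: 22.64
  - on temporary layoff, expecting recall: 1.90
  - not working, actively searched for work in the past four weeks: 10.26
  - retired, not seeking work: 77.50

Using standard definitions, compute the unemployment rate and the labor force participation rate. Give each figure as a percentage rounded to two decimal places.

Unemployment rate ≈ 6.98%; labor force participation rate ≈ 56.55%.

Employed = 162.08 million.
Unemployed = 1.90 + 10.26 = 12.16 million (jobless and actively searching, or on temporary layoff).
Labor force = 162.08 + 12.16 = 174.24 million.
Not in labor force = 2.47 + 31.27 + 22.64 + 77.50 = 133.88 million (those not working and not actively searching are outside the labor force — including those who want a job but have given up searching).
Civilian working-age population = 174.24 + 133.88 = 308.12 million.
Unemployment rate = 12.16 / 174.24 = 6.98%.
Labor force participation rate = 174.24 / 308.12 = 56.55%.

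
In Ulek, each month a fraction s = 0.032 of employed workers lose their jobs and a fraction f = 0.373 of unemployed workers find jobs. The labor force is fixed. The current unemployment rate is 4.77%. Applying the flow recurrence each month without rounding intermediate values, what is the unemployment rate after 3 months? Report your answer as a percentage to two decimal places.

With a fixed labor force, u_{t+1} = u_t + s·(1−u_t) − f·u_t = u_t·(1−s−f) + s.
Here 1−s−f = 0.595 and s = 0.032.
u_1 = 0.047700 × 0.595 + 0.032 = 0.060381.
u_2 = 0.060381 × 0.595 + 0.032 = 0.067927.
u_3 = 0.067927 × 0.595 + 0.032 = 0.072417.

Unemployment rate after three months ≈ 7.24%.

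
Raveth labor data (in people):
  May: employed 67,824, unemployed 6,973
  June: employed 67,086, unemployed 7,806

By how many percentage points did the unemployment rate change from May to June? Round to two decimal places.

May: labor force = 67,824 + 6,973 = 74,797; u = 6,973/74,797 = 9.32%.
June: labor force = 67,086 + 7,806 = 74,892; u = 7,806/74,892 = 10.42%.
Change = 10.42% − 9.32% = +1.10 pp.

The unemployment rate changed by +1.10 percentage points.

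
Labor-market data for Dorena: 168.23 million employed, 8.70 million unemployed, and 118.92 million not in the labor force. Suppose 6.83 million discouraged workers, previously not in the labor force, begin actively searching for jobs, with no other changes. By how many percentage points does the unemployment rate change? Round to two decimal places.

The unemployment rate changes by +3.53 percentage points.

Initially, labor force = 168.23 + 8.70 = 176.93 million, so u = 8.70/176.93 = 4.92%.
After the change, unemployed and labor force both rise by 6.83 → E = 168.23, U = 15.53, labor force = 183.76 million.
New unemployment rate = 15.53 / 183.76 = 8.45%.
Change = 8.45% − 4.92% = +3.53 percentage points.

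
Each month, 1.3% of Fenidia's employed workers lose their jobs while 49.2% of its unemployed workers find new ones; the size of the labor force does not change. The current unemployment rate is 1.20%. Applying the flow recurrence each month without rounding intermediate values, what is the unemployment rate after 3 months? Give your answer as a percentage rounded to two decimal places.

Unemployment rate after three months ≈ 2.41%.

With a fixed labor force, u_{t+1} = u_t + s·(1−u_t) − f·u_t = u_t·(1−s−f) + s.
Here 1−s−f = 0.495 and s = 0.013.
u_1 = 0.012000 × 0.495 + 0.013 = 0.018940.
u_2 = 0.018940 × 0.495 + 0.013 = 0.022375.
u_3 = 0.022375 × 0.495 + 0.013 = 0.024076.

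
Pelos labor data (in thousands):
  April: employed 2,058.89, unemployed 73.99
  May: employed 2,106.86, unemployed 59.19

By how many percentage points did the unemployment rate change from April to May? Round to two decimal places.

The unemployment rate changed by −0.74 percentage points.

April: labor force = 2,058.89 + 73.99 = 2,132.88; u = 73.99/2,132.88 = 3.47%.
May: labor force = 2,106.86 + 59.19 = 2,166.05; u = 59.19/2,166.05 = 2.73%.
Change = 2.73% − 3.47% = −0.74 pp.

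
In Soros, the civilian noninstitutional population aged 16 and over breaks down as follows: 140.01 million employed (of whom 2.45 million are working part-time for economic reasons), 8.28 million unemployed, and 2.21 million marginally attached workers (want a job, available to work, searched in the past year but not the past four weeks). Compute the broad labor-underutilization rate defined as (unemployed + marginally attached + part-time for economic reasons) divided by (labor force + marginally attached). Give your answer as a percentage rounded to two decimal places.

Broad underutilization rate ≈ 8.60%.

Labor force = 140.01 + 8.28 = 148.29 million.
Numerator = 8.28 + 2.21 + 2.45 = 12.94 million.
Denominator = 148.29 + 2.21 = 150.50 million.
Broad rate = 12.94 / 150.50 = 8.60%.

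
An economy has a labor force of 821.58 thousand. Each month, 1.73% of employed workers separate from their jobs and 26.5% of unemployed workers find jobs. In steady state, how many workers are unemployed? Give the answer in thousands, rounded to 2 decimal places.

Steady-state unemployment rate u* = s/(s+f) = 1.73/(1.73+26.5) = 0.061282.
Unemployed = u* × labor force = 0.061282 × 821.58 ≈ 50.35 thousand.

About 50.35 thousand are unemployed in steady state.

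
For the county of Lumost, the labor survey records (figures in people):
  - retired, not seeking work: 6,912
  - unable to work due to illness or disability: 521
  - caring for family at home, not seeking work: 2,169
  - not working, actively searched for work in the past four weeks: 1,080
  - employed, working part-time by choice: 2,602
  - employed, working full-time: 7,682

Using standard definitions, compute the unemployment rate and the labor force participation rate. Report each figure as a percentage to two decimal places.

Employed = 2,602 + 7,682 = 10,284.
Unemployed = 1,080.
Labor force = 10,284 + 1,080 = 11,364.
Not in labor force = 6,912 + 521 + 2,169 = 9,602 (those not working and not actively searching are outside the labor force).
Civilian working-age population = 11,364 + 9,602 = 20,966.
Unemployment rate = 1,080 / 11,364 = 9.50%.
Labor force participation rate = 11,364 / 20,966 = 54.20%.

Unemployment rate ≈ 9.50%; labor force participation rate ≈ 54.20%.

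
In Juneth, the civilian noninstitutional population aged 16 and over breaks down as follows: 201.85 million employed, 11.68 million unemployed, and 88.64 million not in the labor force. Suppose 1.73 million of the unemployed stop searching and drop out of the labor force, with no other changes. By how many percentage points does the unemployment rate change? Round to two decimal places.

The unemployment rate changes by −0.77 percentage points.

Initially, labor force = 201.85 + 11.68 = 213.53 million, so u = 11.68/213.53 = 5.47%.
After the change, unemployed and labor force both fall by 1.73 → E = 201.85, U = 9.95, labor force = 211.80 million.
New unemployment rate = 9.95 / 211.80 = 4.70%.
Change = 4.70% − 5.47% = −0.77 percentage points.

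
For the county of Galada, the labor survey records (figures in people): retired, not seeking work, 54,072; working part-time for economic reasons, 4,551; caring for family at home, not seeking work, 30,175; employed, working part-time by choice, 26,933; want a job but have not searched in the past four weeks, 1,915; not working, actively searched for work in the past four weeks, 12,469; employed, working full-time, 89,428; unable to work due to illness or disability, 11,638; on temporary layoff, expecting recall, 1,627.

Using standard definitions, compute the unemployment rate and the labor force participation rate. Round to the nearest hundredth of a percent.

Employed = 4,551 + 26,933 + 89,428 = 120,912 (anyone who worked, including part-time for economic reasons, counts as employed).
Unemployed = 12,469 + 1,627 = 14,096 (jobless and actively searching, or on temporary layoff).
Labor force = 120,912 + 14,096 = 135,008.
Not in labor force = 54,072 + 30,175 + 1,915 + 11,638 = 97,800 (those not working and not actively searching are outside the labor force — including those who want a job but have given up searching).
Civilian working-age population = 135,008 + 97,800 = 232,808.
Unemployment rate = 14,096 / 135,008 = 10.44%.
Labor force participation rate = 135,008 / 232,808 = 57.99%.

Unemployment rate ≈ 10.44%; labor force participation rate ≈ 57.99%.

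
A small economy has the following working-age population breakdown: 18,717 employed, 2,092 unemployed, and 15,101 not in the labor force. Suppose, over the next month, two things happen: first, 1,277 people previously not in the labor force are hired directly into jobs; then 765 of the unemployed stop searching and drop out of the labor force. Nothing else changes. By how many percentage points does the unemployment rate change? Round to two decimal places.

Initially, labor force = 18,717 + 2,092 = 20,809, so u = 2,092/20,809 = 10.05%.
After the first change, employed and labor force both rise by 1,277; unemployed unchanged → E = 19,994, U = 2,092, labor force = 22,086.
After the second change, unemployed and labor force both fall by 765 → E = 19,994, U = 1,327, labor force = 21,321.
New unemployment rate = 1,327 / 21,321 = 6.22%.
Change = 6.22% − 10.05% = −3.83 percentage points.

The unemployment rate changes by −3.83 percentage points.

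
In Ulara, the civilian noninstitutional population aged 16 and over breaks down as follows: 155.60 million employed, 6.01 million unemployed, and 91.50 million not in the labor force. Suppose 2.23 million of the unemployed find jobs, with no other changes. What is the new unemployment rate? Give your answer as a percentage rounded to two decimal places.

New unemployment rate ≈ 2.34%.

Initially, labor force = 155.60 + 6.01 = 161.61 million, so u = 6.01/161.61 = 3.72%.
After the change, unemployed falls and employed rises by 2.23; labor force unchanged → E = 157.83, U = 3.78, labor force = 161.61 million.
New unemployment rate = 3.78 / 161.61 = 2.34%.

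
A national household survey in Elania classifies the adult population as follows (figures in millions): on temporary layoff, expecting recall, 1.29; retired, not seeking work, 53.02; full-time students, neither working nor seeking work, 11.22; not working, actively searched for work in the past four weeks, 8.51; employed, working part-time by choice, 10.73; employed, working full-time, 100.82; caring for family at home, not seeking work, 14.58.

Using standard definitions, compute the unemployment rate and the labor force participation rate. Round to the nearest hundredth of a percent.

Unemployment rate ≈ 8.08%; labor force participation rate ≈ 60.62%.

Employed = 10.73 + 100.82 = 111.55 million.
Unemployed = 1.29 + 8.51 = 9.80 million (jobless and actively searching, or on temporary layoff).
Labor force = 111.55 + 9.80 = 121.35 million.
Not in labor force = 53.02 + 11.22 + 14.58 = 78.82 million (those not working and not actively searching are outside the labor force).
Civilian working-age population = 121.35 + 78.82 = 200.17 million.
Unemployment rate = 9.80 / 121.35 = 8.08%.
Labor force participation rate = 121.35 / 200.17 = 60.62%.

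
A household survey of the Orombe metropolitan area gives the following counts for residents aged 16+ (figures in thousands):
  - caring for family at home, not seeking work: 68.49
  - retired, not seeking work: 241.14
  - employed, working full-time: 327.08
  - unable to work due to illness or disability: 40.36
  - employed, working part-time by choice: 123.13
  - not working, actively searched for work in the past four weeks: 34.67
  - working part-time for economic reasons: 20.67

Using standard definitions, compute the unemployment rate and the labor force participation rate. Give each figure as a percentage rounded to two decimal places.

Employed = 327.08 + 123.13 + 20.67 = 470.88 thousand (anyone who worked, including part-time for economic reasons, counts as employed).
Unemployed = 34.67 thousand.
Labor force = 470.88 + 34.67 = 505.55 thousand.
Not in labor force = 68.49 + 241.14 + 40.36 = 349.99 thousand (those not working and not actively searching are outside the labor force).
Civilian working-age population = 505.55 + 349.99 = 855.54 thousand.
Unemployment rate = 34.67 / 505.55 = 6.86%.
Labor force participation rate = 505.55 / 855.54 = 59.09%.

Unemployment rate ≈ 6.86%; labor force participation rate ≈ 59.09%.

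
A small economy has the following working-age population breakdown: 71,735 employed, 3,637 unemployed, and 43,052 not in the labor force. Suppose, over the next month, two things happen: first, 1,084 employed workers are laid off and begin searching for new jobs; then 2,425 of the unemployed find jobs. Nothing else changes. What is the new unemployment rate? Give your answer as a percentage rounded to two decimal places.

Initially, labor force = 71,735 + 3,637 = 75,372, so u = 3,637/75,372 = 4.83%.
After the first change, employed falls and unemployed rises by 1,084; labor force unchanged → E = 70,651, U = 4,721, labor force = 75,372.
After the second change, unemployed falls and employed rises by 2,425; labor force unchanged → E = 73,076, U = 2,296, labor force = 75,372.
New unemployment rate = 2,296 / 75,372 = 3.05%.

New unemployment rate ≈ 3.05%.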